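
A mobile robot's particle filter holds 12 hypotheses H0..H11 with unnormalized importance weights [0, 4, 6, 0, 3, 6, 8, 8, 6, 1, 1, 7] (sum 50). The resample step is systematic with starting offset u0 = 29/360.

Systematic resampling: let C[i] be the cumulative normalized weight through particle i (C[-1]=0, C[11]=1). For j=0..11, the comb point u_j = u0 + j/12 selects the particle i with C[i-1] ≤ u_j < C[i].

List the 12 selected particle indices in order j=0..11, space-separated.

C = [0, 2/25, 1/5, 1/5, 13/50, 19/50, 27/50, 7/10, 41/50, 21/25, 43/50, 1]
j=0: u_0=29/360 ∈ [2/25, 1/5) → index 2
j=1: u_1=59/360 ∈ [2/25, 1/5) → index 2
j=2: u_2=89/360 ∈ [1/5, 13/50) → index 4
j=3: u_3=119/360 ∈ [13/50, 19/50) → index 5
j=4: u_4=149/360 ∈ [19/50, 27/50) → index 6
j=5: u_5=179/360 ∈ [19/50, 27/50) → index 6
j=6: u_6=209/360 ∈ [27/50, 7/10) → index 7
j=7: u_7=239/360 ∈ [27/50, 7/10) → index 7
j=8: u_8=269/360 ∈ [7/10, 41/50) → index 8
j=9: u_9=299/360 ∈ [41/50, 21/25) → index 9
j=10: u_10=329/360 ∈ [43/50, 1) → index 11
j=11: u_11=359/360 ∈ [43/50, 1) → index 11

2 2 4 5 6 6 7 7 8 9 11 11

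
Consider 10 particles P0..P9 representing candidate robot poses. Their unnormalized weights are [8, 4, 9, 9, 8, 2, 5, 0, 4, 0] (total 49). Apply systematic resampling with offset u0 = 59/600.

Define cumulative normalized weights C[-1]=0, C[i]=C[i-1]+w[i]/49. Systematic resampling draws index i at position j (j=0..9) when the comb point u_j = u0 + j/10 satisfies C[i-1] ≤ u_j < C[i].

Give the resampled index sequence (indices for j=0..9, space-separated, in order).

C = [8/49, 12/49, 3/7, 30/49, 38/49, 40/49, 45/49, 45/49, 1, 1]
j=0: u_0=59/600 ∈ [0, 8/49) → index 0
j=1: u_1=119/600 ∈ [8/49, 12/49) → index 1
j=2: u_2=179/600 ∈ [12/49, 3/7) → index 2
j=3: u_3=239/600 ∈ [12/49, 3/7) → index 2
j=4: u_4=299/600 ∈ [3/7, 30/49) → index 3
j=5: u_5=359/600 ∈ [3/7, 30/49) → index 3
j=6: u_6=419/600 ∈ [30/49, 38/49) → index 4
j=7: u_7=479/600 ∈ [38/49, 40/49) → index 5
j=8: u_8=539/600 ∈ [40/49, 45/49) → index 6
j=9: u_9=599/600 ∈ [45/49, 1) → index 8

0 1 2 2 3 3 4 5 6 8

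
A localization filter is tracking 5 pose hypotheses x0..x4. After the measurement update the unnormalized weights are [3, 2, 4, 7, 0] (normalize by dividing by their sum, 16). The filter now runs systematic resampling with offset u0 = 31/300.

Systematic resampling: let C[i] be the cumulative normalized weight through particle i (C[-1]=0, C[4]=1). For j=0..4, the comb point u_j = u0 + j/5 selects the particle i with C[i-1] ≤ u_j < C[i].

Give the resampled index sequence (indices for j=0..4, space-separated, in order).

0 1 2 3 3

C = [3/16, 5/16, 9/16, 1, 1]
j=0: u_0=31/300 ∈ [0, 3/16) → index 0
j=1: u_1=91/300 ∈ [3/16, 5/16) → index 1
j=2: u_2=151/300 ∈ [5/16, 9/16) → index 2
j=3: u_3=211/300 ∈ [9/16, 1) → index 3
j=4: u_4=271/300 ∈ [9/16, 1) → index 3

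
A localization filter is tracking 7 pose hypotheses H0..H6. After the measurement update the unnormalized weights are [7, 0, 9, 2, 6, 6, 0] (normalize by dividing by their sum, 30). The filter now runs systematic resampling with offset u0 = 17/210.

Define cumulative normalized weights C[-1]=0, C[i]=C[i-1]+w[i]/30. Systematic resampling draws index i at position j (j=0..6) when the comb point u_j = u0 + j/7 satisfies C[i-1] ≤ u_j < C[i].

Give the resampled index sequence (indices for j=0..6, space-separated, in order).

C = [7/30, 7/30, 8/15, 3/5, 4/5, 1, 1]
j=0: u_0=17/210 ∈ [0, 7/30) → index 0
j=1: u_1=47/210 ∈ [0, 7/30) → index 0
j=2: u_2=11/30 ∈ [7/30, 8/15) → index 2
j=3: u_3=107/210 ∈ [7/30, 8/15) → index 2
j=4: u_4=137/210 ∈ [3/5, 4/5) → index 4
j=5: u_5=167/210 ∈ [3/5, 4/5) → index 4
j=6: u_6=197/210 ∈ [4/5, 1) → index 5

0 0 2 2 4 4 5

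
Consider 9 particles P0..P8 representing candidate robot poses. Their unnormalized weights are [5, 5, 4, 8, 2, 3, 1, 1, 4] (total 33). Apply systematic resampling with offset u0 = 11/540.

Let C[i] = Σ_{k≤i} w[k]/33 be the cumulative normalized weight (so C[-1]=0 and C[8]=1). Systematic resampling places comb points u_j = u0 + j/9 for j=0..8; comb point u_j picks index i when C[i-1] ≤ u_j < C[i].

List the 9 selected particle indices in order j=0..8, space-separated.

C = [5/33, 10/33, 14/33, 2/3, 8/11, 9/11, 28/33, 29/33, 1]
j=0: u_0=11/540 ∈ [0, 5/33) → index 0
j=1: u_1=71/540 ∈ [0, 5/33) → index 0
j=2: u_2=131/540 ∈ [5/33, 10/33) → index 1
j=3: u_3=191/540 ∈ [10/33, 14/33) → index 2
j=4: u_4=251/540 ∈ [14/33, 2/3) → index 3
j=5: u_5=311/540 ∈ [14/33, 2/3) → index 3
j=6: u_6=371/540 ∈ [2/3, 8/11) → index 4
j=7: u_7=431/540 ∈ [8/11, 9/11) → index 5
j=8: u_8=491/540 ∈ [29/33, 1) → index 8

0 0 1 2 3 3 4 5 8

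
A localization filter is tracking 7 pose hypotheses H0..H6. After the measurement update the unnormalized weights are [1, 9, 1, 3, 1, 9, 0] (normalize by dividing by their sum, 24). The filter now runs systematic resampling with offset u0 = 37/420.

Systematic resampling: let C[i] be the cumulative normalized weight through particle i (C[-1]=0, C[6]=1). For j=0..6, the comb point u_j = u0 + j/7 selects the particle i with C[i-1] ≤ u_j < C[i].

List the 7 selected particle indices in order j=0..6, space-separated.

1 1 1 3 5 5 5

C = [1/24, 5/12, 11/24, 7/12, 5/8, 1, 1]
j=0: u_0=37/420 ∈ [1/24, 5/12) → index 1
j=1: u_1=97/420 ∈ [1/24, 5/12) → index 1
j=2: u_2=157/420 ∈ [1/24, 5/12) → index 1
j=3: u_3=31/60 ∈ [11/24, 7/12) → index 3
j=4: u_4=277/420 ∈ [5/8, 1) → index 5
j=5: u_5=337/420 ∈ [5/8, 1) → index 5
j=6: u_6=397/420 ∈ [5/8, 1) → index 5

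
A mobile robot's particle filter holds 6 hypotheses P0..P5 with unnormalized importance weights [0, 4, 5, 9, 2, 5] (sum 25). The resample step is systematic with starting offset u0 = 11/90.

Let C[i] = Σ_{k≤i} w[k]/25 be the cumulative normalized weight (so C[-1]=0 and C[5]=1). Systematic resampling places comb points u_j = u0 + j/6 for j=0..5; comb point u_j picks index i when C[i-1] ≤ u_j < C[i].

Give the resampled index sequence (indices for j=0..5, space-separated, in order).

C = [0, 4/25, 9/25, 18/25, 4/5, 1]
j=0: u_0=11/90 ∈ [0, 4/25) → index 1
j=1: u_1=13/45 ∈ [4/25, 9/25) → index 2
j=2: u_2=41/90 ∈ [9/25, 18/25) → index 3
j=3: u_3=28/45 ∈ [9/25, 18/25) → index 3
j=4: u_4=71/90 ∈ [18/25, 4/5) → index 4
j=5: u_5=43/45 ∈ [4/5, 1) → index 5

1 2 3 3 4 5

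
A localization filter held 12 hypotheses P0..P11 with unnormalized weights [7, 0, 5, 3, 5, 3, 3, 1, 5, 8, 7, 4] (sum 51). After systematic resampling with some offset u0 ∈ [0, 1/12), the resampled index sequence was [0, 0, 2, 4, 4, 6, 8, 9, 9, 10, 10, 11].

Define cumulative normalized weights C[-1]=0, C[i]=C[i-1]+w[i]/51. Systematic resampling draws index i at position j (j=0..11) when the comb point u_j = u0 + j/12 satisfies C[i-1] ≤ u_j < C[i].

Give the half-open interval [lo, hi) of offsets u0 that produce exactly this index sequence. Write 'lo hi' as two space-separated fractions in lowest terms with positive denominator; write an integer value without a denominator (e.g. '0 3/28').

C = [7/51, 7/51, 4/17, 5/17, 20/51, 23/51, 26/51, 9/17, 32/51, 40/51, 47/51, 1]
j=0 picked index 0: u0 ∈ [0, 7/51)
j=1 picked index 0: u0 ∈ [-1/12, 11/204)
j=2 picked index 2: u0 ∈ [-1/34, 7/102)
j=3 picked index 4: u0 ∈ [3/68, 29/204)
j=4 picked index 4: u0 ∈ [-2/51, 1/17)
j=5 picked index 6: u0 ∈ [7/204, 19/204)
j=6 picked index 8: u0 ∈ [1/34, 13/102)
j=7 picked index 9: u0 ∈ [3/68, 41/204)
j=8 picked index 9: u0 ∈ [-2/51, 2/17)
j=9 picked index 10: u0 ∈ [7/204, 35/204)
j=10 picked index 10: u0 ∈ [-5/102, 3/34)
j=11 picked index 11: u0 ∈ [1/204, 1/12)
intersection: [3/68, 11/204)

3/68 11/204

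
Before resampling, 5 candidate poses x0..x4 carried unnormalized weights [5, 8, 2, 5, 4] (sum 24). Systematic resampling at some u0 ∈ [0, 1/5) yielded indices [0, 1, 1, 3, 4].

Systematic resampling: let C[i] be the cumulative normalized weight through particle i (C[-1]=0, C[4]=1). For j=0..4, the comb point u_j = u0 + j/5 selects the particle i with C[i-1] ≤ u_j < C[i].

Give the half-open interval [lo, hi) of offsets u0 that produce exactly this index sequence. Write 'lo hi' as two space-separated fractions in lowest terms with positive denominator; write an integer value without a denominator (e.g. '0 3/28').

C = [5/24, 13/24, 5/8, 5/6, 1]
j=0 picked index 0: u0 ∈ [0, 5/24)
j=1 picked index 1: u0 ∈ [1/120, 41/120)
j=2 picked index 1: u0 ∈ [-23/120, 17/120)
j=3 picked index 3: u0 ∈ [1/40, 7/30)
j=4 picked index 4: u0 ∈ [1/30, 1/5)
intersection: [1/30, 17/120)

1/30 17/120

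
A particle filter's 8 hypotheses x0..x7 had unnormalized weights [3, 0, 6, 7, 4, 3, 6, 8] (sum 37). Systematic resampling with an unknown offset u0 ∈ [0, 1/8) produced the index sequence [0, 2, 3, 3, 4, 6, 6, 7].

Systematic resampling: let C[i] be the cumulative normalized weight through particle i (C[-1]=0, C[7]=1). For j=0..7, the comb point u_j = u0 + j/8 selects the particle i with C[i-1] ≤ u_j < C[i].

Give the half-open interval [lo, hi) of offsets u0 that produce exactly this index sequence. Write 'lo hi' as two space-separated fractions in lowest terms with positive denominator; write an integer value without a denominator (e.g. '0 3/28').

C = [3/37, 3/37, 9/37, 16/37, 20/37, 23/37, 29/37, 1]
j=0 picked index 0: u0 ∈ [0, 3/37)
j=1 picked index 2: u0 ∈ [-13/296, 35/296)
j=2 picked index 3: u0 ∈ [-1/148, 27/148)
j=3 picked index 3: u0 ∈ [-39/296, 17/296)
j=4 picked index 4: u0 ∈ [-5/74, 3/74)
j=5 picked index 6: u0 ∈ [-1/296, 47/296)
j=6 picked index 6: u0 ∈ [-19/148, 5/148)
j=7 picked index 7: u0 ∈ [-27/296, 1/8)
intersection: [0, 5/148)

0 5/148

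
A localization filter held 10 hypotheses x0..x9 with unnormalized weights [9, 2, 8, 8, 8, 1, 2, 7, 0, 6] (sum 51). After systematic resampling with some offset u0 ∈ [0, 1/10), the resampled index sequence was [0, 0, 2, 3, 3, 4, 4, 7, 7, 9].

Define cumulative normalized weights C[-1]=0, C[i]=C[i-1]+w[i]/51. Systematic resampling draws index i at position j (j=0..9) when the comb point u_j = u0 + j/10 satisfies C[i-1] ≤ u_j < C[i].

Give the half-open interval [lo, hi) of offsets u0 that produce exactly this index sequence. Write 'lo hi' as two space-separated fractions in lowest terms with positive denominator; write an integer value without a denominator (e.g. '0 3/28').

C = [3/17, 11/51, 19/51, 9/17, 35/51, 12/17, 38/51, 15/17, 15/17, 1]
j=0 picked index 0: u0 ∈ [0, 3/17)
j=1 picked index 0: u0 ∈ [-1/10, 13/170)
j=2 picked index 2: u0 ∈ [4/255, 44/255)
j=3 picked index 3: u0 ∈ [37/510, 39/170)
j=4 picked index 3: u0 ∈ [-7/255, 11/85)
j=5 picked index 4: u0 ∈ [1/34, 19/102)
j=6 picked index 4: u0 ∈ [-6/85, 22/255)
j=7 picked index 7: u0 ∈ [23/510, 31/170)
j=8 picked index 7: u0 ∈ [-14/255, 7/85)
j=9 picked index 9: u0 ∈ [-3/170, 1/10)
intersection: [37/510, 13/170)

37/510 13/170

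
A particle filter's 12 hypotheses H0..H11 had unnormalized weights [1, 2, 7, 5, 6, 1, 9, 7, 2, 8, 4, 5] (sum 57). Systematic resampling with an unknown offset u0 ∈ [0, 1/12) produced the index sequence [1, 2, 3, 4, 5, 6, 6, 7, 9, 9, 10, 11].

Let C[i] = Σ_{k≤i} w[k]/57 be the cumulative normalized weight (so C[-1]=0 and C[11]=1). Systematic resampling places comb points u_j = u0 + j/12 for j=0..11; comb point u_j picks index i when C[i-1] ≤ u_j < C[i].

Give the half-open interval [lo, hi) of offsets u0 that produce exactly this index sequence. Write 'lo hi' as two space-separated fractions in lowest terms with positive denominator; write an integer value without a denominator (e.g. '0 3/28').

2/57 5/114

C = [1/57, 1/19, 10/57, 5/19, 7/19, 22/57, 31/57, 2/3, 40/57, 16/19, 52/57, 1]
j=0 picked index 1: u0 ∈ [1/57, 1/19)
j=1 picked index 2: u0 ∈ [-7/228, 7/76)
j=2 picked index 3: u0 ∈ [1/114, 11/114)
j=3 picked index 4: u0 ∈ [1/76, 9/76)
j=4 picked index 5: u0 ∈ [2/57, 1/19)
j=5 picked index 6: u0 ∈ [-7/228, 29/228)
j=6 picked index 6: u0 ∈ [-13/114, 5/114)
j=7 picked index 7: u0 ∈ [-3/76, 1/12)
j=8 picked index 9: u0 ∈ [2/57, 10/57)
j=9 picked index 9: u0 ∈ [-11/228, 7/76)
j=10 picked index 10: u0 ∈ [1/114, 3/38)
j=11 picked index 11: u0 ∈ [-1/228, 1/12)
intersection: [2/57, 5/114)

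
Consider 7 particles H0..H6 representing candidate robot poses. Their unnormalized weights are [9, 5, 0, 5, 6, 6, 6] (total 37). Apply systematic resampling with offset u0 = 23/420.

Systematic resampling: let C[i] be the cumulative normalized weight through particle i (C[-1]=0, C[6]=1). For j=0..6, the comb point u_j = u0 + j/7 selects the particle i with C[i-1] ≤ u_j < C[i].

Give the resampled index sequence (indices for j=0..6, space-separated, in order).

C = [9/37, 14/37, 14/37, 19/37, 25/37, 31/37, 1]
j=0: u_0=23/420 ∈ [0, 9/37) → index 0
j=1: u_1=83/420 ∈ [0, 9/37) → index 0
j=2: u_2=143/420 ∈ [9/37, 14/37) → index 1
j=3: u_3=29/60 ∈ [14/37, 19/37) → index 3
j=4: u_4=263/420 ∈ [19/37, 25/37) → index 4
j=5: u_5=323/420 ∈ [25/37, 31/37) → index 5
j=6: u_6=383/420 ∈ [31/37, 1) → index 6

0 0 1 3 4 5 6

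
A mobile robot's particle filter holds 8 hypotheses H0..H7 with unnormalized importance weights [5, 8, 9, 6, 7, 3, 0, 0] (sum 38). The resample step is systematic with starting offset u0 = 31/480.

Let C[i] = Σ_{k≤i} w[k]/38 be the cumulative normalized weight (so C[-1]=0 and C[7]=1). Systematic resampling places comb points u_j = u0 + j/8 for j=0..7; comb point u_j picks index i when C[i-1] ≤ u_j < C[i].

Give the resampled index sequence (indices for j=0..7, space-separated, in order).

0 1 1 2 2 3 4 5

C = [5/38, 13/38, 11/19, 14/19, 35/38, 1, 1, 1]
j=0: u_0=31/480 ∈ [0, 5/38) → index 0
j=1: u_1=91/480 ∈ [5/38, 13/38) → index 1
j=2: u_2=151/480 ∈ [5/38, 13/38) → index 1
j=3: u_3=211/480 ∈ [13/38, 11/19) → index 2
j=4: u_4=271/480 ∈ [13/38, 11/19) → index 2
j=5: u_5=331/480 ∈ [11/19, 14/19) → index 3
j=6: u_6=391/480 ∈ [14/19, 35/38) → index 4
j=7: u_7=451/480 ∈ [35/38, 1) → index 5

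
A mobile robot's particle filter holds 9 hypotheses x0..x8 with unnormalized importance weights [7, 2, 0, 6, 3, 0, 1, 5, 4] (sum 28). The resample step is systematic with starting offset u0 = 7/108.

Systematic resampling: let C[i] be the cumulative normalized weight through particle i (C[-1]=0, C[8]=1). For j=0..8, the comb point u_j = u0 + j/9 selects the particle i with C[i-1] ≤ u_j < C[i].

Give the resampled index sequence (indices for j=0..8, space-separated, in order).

C = [1/4, 9/28, 9/28, 15/28, 9/14, 9/14, 19/28, 6/7, 1]
j=0: u_0=7/108 ∈ [0, 1/4) → index 0
j=1: u_1=19/108 ∈ [0, 1/4) → index 0
j=2: u_2=31/108 ∈ [1/4, 9/28) → index 1
j=3: u_3=43/108 ∈ [9/28, 15/28) → index 3
j=4: u_4=55/108 ∈ [9/28, 15/28) → index 3
j=5: u_5=67/108 ∈ [15/28, 9/14) → index 4
j=6: u_6=79/108 ∈ [19/28, 6/7) → index 7
j=7: u_7=91/108 ∈ [19/28, 6/7) → index 7
j=8: u_8=103/108 ∈ [6/7, 1) → index 8

0 0 1 3 3 4 7 7 8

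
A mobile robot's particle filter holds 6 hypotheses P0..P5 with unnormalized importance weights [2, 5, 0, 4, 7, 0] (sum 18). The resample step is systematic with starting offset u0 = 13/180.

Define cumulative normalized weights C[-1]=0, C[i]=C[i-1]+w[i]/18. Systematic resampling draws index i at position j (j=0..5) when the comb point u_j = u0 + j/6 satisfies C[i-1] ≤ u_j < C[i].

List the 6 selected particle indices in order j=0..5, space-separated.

C = [1/9, 7/18, 7/18, 11/18, 1, 1]
j=0: u_0=13/180 ∈ [0, 1/9) → index 0
j=1: u_1=43/180 ∈ [1/9, 7/18) → index 1
j=2: u_2=73/180 ∈ [7/18, 11/18) → index 3
j=3: u_3=103/180 ∈ [7/18, 11/18) → index 3
j=4: u_4=133/180 ∈ [11/18, 1) → index 4
j=5: u_5=163/180 ∈ [11/18, 1) → index 4

0 1 3 3 4 4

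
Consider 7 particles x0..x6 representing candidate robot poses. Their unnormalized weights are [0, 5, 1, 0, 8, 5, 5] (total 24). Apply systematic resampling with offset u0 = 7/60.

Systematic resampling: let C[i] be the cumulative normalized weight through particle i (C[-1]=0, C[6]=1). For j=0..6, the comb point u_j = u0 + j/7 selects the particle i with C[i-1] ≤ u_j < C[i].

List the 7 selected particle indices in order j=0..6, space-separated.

1 4 4 4 5 6 6

C = [0, 5/24, 1/4, 1/4, 7/12, 19/24, 1]
j=0: u_0=7/60 ∈ [0, 5/24) → index 1
j=1: u_1=109/420 ∈ [1/4, 7/12) → index 4
j=2: u_2=169/420 ∈ [1/4, 7/12) → index 4
j=3: u_3=229/420 ∈ [1/4, 7/12) → index 4
j=4: u_4=289/420 ∈ [7/12, 19/24) → index 5
j=5: u_5=349/420 ∈ [19/24, 1) → index 6
j=6: u_6=409/420 ∈ [19/24, 1) → index 6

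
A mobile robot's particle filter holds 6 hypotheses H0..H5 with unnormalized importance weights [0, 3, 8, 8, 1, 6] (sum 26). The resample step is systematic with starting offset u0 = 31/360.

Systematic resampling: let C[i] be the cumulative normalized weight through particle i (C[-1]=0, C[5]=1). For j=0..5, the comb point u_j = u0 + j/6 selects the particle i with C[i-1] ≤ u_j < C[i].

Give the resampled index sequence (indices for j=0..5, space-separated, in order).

C = [0, 3/26, 11/26, 19/26, 10/13, 1]
j=0: u_0=31/360 ∈ [0, 3/26) → index 1
j=1: u_1=91/360 ∈ [3/26, 11/26) → index 2
j=2: u_2=151/360 ∈ [3/26, 11/26) → index 2
j=3: u_3=211/360 ∈ [11/26, 19/26) → index 3
j=4: u_4=271/360 ∈ [19/26, 10/13) → index 4
j=5: u_5=331/360 ∈ [10/13, 1) → index 5

1 2 2 3 4 5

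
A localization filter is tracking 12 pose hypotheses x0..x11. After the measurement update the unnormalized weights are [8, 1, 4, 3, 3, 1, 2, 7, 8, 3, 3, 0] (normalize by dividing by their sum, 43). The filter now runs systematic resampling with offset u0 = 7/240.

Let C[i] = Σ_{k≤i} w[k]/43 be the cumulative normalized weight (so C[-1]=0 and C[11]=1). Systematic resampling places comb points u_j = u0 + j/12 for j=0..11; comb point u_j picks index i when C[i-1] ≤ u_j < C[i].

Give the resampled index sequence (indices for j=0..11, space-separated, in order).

0 0 1 2 3 5 7 7 8 8 9 10

C = [8/43, 9/43, 13/43, 16/43, 19/43, 20/43, 22/43, 29/43, 37/43, 40/43, 1, 1]
j=0: u_0=7/240 ∈ [0, 8/43) → index 0
j=1: u_1=9/80 ∈ [0, 8/43) → index 0
j=2: u_2=47/240 ∈ [8/43, 9/43) → index 1
j=3: u_3=67/240 ∈ [9/43, 13/43) → index 2
j=4: u_4=29/80 ∈ [13/43, 16/43) → index 3
j=5: u_5=107/240 ∈ [19/43, 20/43) → index 5
j=6: u_6=127/240 ∈ [22/43, 29/43) → index 7
j=7: u_7=49/80 ∈ [22/43, 29/43) → index 7
j=8: u_8=167/240 ∈ [29/43, 37/43) → index 8
j=9: u_9=187/240 ∈ [29/43, 37/43) → index 8
j=10: u_10=69/80 ∈ [37/43, 40/43) → index 9
j=11: u_11=227/240 ∈ [40/43, 1) → index 10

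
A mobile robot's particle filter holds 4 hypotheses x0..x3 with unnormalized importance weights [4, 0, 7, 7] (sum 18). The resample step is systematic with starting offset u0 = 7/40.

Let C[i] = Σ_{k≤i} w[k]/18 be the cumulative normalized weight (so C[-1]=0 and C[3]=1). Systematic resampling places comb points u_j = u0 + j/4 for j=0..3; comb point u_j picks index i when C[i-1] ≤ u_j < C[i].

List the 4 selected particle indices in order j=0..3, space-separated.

0 2 3 3

C = [2/9, 2/9, 11/18, 1]
j=0: u_0=7/40 ∈ [0, 2/9) → index 0
j=1: u_1=17/40 ∈ [2/9, 11/18) → index 2
j=2: u_2=27/40 ∈ [11/18, 1) → index 3
j=3: u_3=37/40 ∈ [11/18, 1) → index 3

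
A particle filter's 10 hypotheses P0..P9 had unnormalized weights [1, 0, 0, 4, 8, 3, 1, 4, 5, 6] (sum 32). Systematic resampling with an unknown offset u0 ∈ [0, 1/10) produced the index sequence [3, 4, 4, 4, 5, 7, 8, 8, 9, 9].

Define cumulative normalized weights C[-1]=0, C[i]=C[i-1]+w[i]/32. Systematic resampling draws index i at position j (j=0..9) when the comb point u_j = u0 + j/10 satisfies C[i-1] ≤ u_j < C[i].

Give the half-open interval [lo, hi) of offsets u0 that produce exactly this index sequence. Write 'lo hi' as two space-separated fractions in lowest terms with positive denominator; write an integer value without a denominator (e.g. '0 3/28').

C = [1/32, 1/32, 1/32, 5/32, 13/32, 1/2, 17/32, 21/32, 13/16, 1]
j=0 picked index 3: u0 ∈ [1/32, 5/32)
j=1 picked index 4: u0 ∈ [9/160, 49/160)
j=2 picked index 4: u0 ∈ [-7/160, 33/160)
j=3 picked index 4: u0 ∈ [-23/160, 17/160)
j=4 picked index 5: u0 ∈ [1/160, 1/10)
j=5 picked index 7: u0 ∈ [1/32, 5/32)
j=6 picked index 8: u0 ∈ [9/160, 17/80)
j=7 picked index 8: u0 ∈ [-7/160, 9/80)
j=8 picked index 9: u0 ∈ [1/80, 1/5)
j=9 picked index 9: u0 ∈ [-7/80, 1/10)
intersection: [9/160, 1/10)

9/160 1/10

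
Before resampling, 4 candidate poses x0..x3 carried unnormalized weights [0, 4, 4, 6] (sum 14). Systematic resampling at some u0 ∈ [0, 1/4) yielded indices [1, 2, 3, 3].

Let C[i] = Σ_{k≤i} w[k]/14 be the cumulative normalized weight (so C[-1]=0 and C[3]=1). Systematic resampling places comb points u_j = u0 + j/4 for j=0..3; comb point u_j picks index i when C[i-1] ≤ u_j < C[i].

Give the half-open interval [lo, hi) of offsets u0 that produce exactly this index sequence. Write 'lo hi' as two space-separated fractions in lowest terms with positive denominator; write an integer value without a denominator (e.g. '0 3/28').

C = [0, 2/7, 4/7, 1]
j=0 picked index 1: u0 ∈ [0, 2/7)
j=1 picked index 2: u0 ∈ [1/28, 9/28)
j=2 picked index 3: u0 ∈ [1/14, 1/2)
j=3 picked index 3: u0 ∈ [-5/28, 1/4)
intersection: [1/14, 1/4)

1/14 1/4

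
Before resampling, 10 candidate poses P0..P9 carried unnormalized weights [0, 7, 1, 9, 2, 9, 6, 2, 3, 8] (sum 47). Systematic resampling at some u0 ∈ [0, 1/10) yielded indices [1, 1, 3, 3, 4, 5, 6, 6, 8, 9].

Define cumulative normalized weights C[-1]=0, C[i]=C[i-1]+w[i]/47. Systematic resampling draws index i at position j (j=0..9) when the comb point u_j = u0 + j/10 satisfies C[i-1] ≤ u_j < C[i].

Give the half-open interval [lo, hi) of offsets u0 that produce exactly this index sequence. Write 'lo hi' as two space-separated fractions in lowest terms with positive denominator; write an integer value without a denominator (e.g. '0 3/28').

C = [0, 7/47, 8/47, 17/47, 19/47, 28/47, 34/47, 36/47, 39/47, 1]
j=0 picked index 1: u0 ∈ [0, 7/47)
j=1 picked index 1: u0 ∈ [-1/10, 23/470)
j=2 picked index 3: u0 ∈ [-7/235, 38/235)
j=3 picked index 3: u0 ∈ [-61/470, 29/470)
j=4 picked index 4: u0 ∈ [-9/235, 1/235)
j=5 picked index 5: u0 ∈ [-9/94, 9/94)
j=6 picked index 6: u0 ∈ [-1/235, 29/235)
j=7 picked index 6: u0 ∈ [-49/470, 11/470)
j=8 picked index 8: u0 ∈ [-8/235, 7/235)
j=9 picked index 9: u0 ∈ [-33/470, 1/10)
intersection: [0, 1/235)

0 1/235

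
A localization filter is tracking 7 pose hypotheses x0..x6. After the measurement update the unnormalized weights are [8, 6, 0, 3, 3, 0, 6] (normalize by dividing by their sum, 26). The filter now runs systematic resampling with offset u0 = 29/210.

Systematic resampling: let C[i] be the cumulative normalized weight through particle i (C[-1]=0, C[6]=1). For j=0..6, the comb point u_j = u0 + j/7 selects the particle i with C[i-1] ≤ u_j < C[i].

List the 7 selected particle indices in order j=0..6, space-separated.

C = [4/13, 7/13, 7/13, 17/26, 10/13, 10/13, 1]
j=0: u_0=29/210 ∈ [0, 4/13) → index 0
j=1: u_1=59/210 ∈ [0, 4/13) → index 0
j=2: u_2=89/210 ∈ [4/13, 7/13) → index 1
j=3: u_3=17/30 ∈ [7/13, 17/26) → index 3
j=4: u_4=149/210 ∈ [17/26, 10/13) → index 4
j=5: u_5=179/210 ∈ [10/13, 1) → index 6
j=6: u_6=209/210 ∈ [10/13, 1) → index 6

0 0 1 3 4 6 6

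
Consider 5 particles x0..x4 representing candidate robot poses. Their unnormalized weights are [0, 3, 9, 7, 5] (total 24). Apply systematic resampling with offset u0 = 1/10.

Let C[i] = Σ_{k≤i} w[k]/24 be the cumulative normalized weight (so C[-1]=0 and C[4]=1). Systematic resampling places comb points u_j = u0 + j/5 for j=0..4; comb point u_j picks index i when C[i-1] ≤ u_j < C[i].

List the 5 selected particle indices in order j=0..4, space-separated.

C = [0, 1/8, 1/2, 19/24, 1]
j=0: u_0=1/10 ∈ [0, 1/8) → index 1
j=1: u_1=3/10 ∈ [1/8, 1/2) → index 2
j=2: u_2=1/2 ∈ [1/2, 19/24) → index 3
j=3: u_3=7/10 ∈ [1/2, 19/24) → index 3
j=4: u_4=9/10 ∈ [19/24, 1) → index 4

1 2 3 3 4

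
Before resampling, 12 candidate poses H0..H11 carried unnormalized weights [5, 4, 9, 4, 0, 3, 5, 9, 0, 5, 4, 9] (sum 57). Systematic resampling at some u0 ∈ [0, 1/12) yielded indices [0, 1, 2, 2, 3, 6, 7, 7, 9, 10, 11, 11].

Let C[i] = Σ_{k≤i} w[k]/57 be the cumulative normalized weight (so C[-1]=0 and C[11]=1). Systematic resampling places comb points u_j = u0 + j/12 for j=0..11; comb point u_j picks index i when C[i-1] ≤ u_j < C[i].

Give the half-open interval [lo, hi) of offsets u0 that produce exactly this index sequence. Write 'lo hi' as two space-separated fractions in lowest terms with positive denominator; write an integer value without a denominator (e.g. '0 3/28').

1/38 1/19

C = [5/57, 3/19, 6/19, 22/57, 22/57, 25/57, 10/19, 13/19, 13/19, 44/57, 16/19, 1]
j=0 picked index 0: u0 ∈ [0, 5/57)
j=1 picked index 1: u0 ∈ [1/228, 17/228)
j=2 picked index 2: u0 ∈ [-1/114, 17/114)
j=3 picked index 2: u0 ∈ [-7/76, 5/76)
j=4 picked index 3: u0 ∈ [-1/57, 1/19)
j=5 picked index 6: u0 ∈ [5/228, 25/228)
j=6 picked index 7: u0 ∈ [1/38, 7/38)
j=7 picked index 7: u0 ∈ [-13/228, 23/228)
j=8 picked index 9: u0 ∈ [1/57, 2/19)
j=9 picked index 10: u0 ∈ [5/228, 7/76)
j=10 picked index 11: u0 ∈ [1/114, 1/6)
j=11 picked index 11: u0 ∈ [-17/228, 1/12)
intersection: [1/38, 1/19)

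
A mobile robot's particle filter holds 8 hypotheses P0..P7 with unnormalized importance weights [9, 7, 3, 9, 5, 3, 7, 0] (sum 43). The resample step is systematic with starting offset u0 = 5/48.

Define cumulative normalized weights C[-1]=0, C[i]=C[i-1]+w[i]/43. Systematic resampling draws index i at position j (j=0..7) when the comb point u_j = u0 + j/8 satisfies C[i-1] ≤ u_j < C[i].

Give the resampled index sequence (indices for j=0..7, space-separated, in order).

0 1 1 3 3 4 6 6

C = [9/43, 16/43, 19/43, 28/43, 33/43, 36/43, 1, 1]
j=0: u_0=5/48 ∈ [0, 9/43) → index 0
j=1: u_1=11/48 ∈ [9/43, 16/43) → index 1
j=2: u_2=17/48 ∈ [9/43, 16/43) → index 1
j=3: u_3=23/48 ∈ [19/43, 28/43) → index 3
j=4: u_4=29/48 ∈ [19/43, 28/43) → index 3
j=5: u_5=35/48 ∈ [28/43, 33/43) → index 4
j=6: u_6=41/48 ∈ [36/43, 1) → index 6
j=7: u_7=47/48 ∈ [36/43, 1) → index 6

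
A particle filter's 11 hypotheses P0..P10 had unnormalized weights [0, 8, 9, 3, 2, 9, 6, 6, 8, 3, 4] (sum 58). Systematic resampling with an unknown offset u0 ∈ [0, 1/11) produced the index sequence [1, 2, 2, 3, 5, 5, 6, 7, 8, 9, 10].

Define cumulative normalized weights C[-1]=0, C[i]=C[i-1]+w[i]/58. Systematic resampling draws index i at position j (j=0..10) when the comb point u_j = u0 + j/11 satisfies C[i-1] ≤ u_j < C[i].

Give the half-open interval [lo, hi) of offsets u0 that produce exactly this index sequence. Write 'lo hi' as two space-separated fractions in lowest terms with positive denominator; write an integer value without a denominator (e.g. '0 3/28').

C = [0, 4/29, 17/58, 10/29, 11/29, 31/58, 37/58, 43/58, 51/58, 27/29, 1]
j=0 picked index 1: u0 ∈ [0, 4/29)
j=1 picked index 2: u0 ∈ [15/319, 129/638)
j=2 picked index 2: u0 ∈ [-14/319, 71/638)
j=3 picked index 3: u0 ∈ [13/638, 23/319)
j=4 picked index 5: u0 ∈ [5/319, 109/638)
j=5 picked index 5: u0 ∈ [-24/319, 51/638)
j=6 picked index 6: u0 ∈ [-7/638, 59/638)
j=7 picked index 7: u0 ∈ [1/638, 67/638)
j=8 picked index 8: u0 ∈ [9/638, 97/638)
j=9 picked index 9: u0 ∈ [39/638, 36/319)
j=10 picked index 10: u0 ∈ [7/319, 1/11)
intersection: [39/638, 23/319)

39/638 23/319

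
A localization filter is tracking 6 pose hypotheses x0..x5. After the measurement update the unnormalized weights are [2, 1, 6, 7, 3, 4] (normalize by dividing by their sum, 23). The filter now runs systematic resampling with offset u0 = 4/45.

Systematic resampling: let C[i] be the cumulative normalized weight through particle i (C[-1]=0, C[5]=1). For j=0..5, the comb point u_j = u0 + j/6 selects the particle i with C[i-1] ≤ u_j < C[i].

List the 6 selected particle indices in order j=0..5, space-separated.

1 2 3 3 4 5

C = [2/23, 3/23, 9/23, 16/23, 19/23, 1]
j=0: u_0=4/45 ∈ [2/23, 3/23) → index 1
j=1: u_1=23/90 ∈ [3/23, 9/23) → index 2
j=2: u_2=19/45 ∈ [9/23, 16/23) → index 3
j=3: u_3=53/90 ∈ [9/23, 16/23) → index 3
j=4: u_4=34/45 ∈ [16/23, 19/23) → index 4
j=5: u_5=83/90 ∈ [19/23, 1) → index 5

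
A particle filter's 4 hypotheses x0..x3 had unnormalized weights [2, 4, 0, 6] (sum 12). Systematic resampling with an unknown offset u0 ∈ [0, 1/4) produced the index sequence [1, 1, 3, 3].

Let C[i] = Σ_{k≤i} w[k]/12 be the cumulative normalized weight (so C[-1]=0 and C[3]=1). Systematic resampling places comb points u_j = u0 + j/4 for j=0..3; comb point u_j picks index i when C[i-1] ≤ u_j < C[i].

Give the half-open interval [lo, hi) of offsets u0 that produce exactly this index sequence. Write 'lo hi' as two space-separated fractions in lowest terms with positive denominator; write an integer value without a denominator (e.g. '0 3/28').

1/6 1/4

C = [1/6, 1/2, 1/2, 1]
j=0 picked index 1: u0 ∈ [1/6, 1/2)
j=1 picked index 1: u0 ∈ [-1/12, 1/4)
j=2 picked index 3: u0 ∈ [0, 1/2)
j=3 picked index 3: u0 ∈ [-1/4, 1/4)
intersection: [1/6, 1/4)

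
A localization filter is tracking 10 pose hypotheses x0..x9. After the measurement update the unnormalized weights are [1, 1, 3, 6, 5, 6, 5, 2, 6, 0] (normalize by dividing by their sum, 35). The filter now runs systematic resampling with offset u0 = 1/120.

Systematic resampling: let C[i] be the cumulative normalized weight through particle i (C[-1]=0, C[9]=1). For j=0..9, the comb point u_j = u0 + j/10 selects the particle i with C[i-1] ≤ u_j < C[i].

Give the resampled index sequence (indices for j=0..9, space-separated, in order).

C = [1/35, 2/35, 1/7, 11/35, 16/35, 22/35, 27/35, 29/35, 1, 1]
j=0: u_0=1/120 ∈ [0, 1/35) → index 0
j=1: u_1=13/120 ∈ [2/35, 1/7) → index 2
j=2: u_2=5/24 ∈ [1/7, 11/35) → index 3
j=3: u_3=37/120 ∈ [1/7, 11/35) → index 3
j=4: u_4=49/120 ∈ [11/35, 16/35) → index 4
j=5: u_5=61/120 ∈ [16/35, 22/35) → index 5
j=6: u_6=73/120 ∈ [16/35, 22/35) → index 5
j=7: u_7=17/24 ∈ [22/35, 27/35) → index 6
j=8: u_8=97/120 ∈ [27/35, 29/35) → index 7
j=9: u_9=109/120 ∈ [29/35, 1) → index 8

0 2 3 3 4 5 5 6 7 8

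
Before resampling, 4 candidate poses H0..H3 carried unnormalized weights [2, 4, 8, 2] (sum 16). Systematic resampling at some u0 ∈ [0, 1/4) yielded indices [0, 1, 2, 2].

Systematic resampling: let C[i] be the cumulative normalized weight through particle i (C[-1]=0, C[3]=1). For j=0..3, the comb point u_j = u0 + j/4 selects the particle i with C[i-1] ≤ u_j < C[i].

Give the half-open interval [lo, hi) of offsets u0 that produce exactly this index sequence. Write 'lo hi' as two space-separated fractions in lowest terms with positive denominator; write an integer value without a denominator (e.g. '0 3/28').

C = [1/8, 3/8, 7/8, 1]
j=0 picked index 0: u0 ∈ [0, 1/8)
j=1 picked index 1: u0 ∈ [-1/8, 1/8)
j=2 picked index 2: u0 ∈ [-1/8, 3/8)
j=3 picked index 2: u0 ∈ [-3/8, 1/8)
intersection: [0, 1/8)

0 1/8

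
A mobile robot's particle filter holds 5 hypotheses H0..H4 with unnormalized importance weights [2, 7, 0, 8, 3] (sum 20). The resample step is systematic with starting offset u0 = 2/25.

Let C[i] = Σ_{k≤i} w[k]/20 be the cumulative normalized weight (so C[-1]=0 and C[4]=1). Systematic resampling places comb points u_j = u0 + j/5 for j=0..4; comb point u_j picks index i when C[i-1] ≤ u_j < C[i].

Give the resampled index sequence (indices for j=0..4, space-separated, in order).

0 1 3 3 4

C = [1/10, 9/20, 9/20, 17/20, 1]
j=0: u_0=2/25 ∈ [0, 1/10) → index 0
j=1: u_1=7/25 ∈ [1/10, 9/20) → index 1
j=2: u_2=12/25 ∈ [9/20, 17/20) → index 3
j=3: u_3=17/25 ∈ [9/20, 17/20) → index 3
j=4: u_4=22/25 ∈ [17/20, 1) → index 4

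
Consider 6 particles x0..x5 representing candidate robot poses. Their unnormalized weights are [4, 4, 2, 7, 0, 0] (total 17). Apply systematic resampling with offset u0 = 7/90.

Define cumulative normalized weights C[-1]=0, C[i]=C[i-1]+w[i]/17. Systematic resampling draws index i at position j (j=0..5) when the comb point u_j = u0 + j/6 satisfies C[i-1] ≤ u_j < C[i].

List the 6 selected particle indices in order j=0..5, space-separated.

0 1 1 2 3 3

C = [4/17, 8/17, 10/17, 1, 1, 1]
j=0: u_0=7/90 ∈ [0, 4/17) → index 0
j=1: u_1=11/45 ∈ [4/17, 8/17) → index 1
j=2: u_2=37/90 ∈ [4/17, 8/17) → index 1
j=3: u_3=26/45 ∈ [8/17, 10/17) → index 2
j=4: u_4=67/90 ∈ [10/17, 1) → index 3
j=5: u_5=41/45 ∈ [10/17, 1) → index 3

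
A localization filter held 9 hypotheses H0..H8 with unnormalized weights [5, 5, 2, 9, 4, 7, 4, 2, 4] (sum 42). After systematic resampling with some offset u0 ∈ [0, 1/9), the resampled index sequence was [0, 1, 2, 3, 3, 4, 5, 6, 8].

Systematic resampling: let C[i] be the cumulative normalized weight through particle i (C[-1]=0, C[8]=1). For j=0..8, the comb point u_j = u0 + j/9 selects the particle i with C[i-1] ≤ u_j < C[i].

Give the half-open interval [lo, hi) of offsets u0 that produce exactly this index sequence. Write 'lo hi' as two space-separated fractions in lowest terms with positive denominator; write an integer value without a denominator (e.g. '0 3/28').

C = [5/42, 5/21, 2/7, 1/2, 25/42, 16/21, 6/7, 19/21, 1]
j=0 picked index 0: u0 ∈ [0, 5/42)
j=1 picked index 1: u0 ∈ [1/126, 8/63)
j=2 picked index 2: u0 ∈ [1/63, 4/63)
j=3 picked index 3: u0 ∈ [-1/21, 1/6)
j=4 picked index 3: u0 ∈ [-10/63, 1/18)
j=5 picked index 4: u0 ∈ [-1/18, 5/126)
j=6 picked index 5: u0 ∈ [-1/14, 2/21)
j=7 picked index 6: u0 ∈ [-1/63, 5/63)
j=8 picked index 8: u0 ∈ [1/63, 1/9)
intersection: [1/63, 5/126)

1/63 5/126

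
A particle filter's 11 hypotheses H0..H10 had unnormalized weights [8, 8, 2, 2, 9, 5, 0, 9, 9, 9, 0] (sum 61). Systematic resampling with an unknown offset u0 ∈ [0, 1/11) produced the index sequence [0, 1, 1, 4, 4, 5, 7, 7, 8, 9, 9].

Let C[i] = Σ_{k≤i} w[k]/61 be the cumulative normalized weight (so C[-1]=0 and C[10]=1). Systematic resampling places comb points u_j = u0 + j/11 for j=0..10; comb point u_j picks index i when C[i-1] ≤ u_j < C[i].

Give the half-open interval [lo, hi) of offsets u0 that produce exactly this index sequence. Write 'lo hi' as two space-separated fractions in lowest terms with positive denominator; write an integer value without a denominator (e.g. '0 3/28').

C = [8/61, 16/61, 18/61, 20/61, 29/61, 34/61, 34/61, 43/61, 52/61, 1, 1]
j=0 picked index 0: u0 ∈ [0, 8/61)
j=1 picked index 1: u0 ∈ [27/671, 115/671)
j=2 picked index 1: u0 ∈ [-34/671, 54/671)
j=3 picked index 4: u0 ∈ [37/671, 136/671)
j=4 picked index 4: u0 ∈ [-24/671, 75/671)
j=5 picked index 5: u0 ∈ [14/671, 69/671)
j=6 picked index 7: u0 ∈ [8/671, 107/671)
j=7 picked index 7: u0 ∈ [-53/671, 46/671)
j=8 picked index 8: u0 ∈ [-15/671, 84/671)
j=9 picked index 9: u0 ∈ [23/671, 2/11)
j=10 picked index 9: u0 ∈ [-38/671, 1/11)
intersection: [37/671, 46/671)

37/671 46/671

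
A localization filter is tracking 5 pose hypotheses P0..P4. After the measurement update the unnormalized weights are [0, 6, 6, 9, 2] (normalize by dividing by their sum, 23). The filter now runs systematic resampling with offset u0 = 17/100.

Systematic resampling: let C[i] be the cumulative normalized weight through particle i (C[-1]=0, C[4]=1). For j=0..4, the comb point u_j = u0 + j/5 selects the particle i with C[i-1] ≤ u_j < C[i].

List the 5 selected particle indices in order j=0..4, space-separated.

C = [0, 6/23, 12/23, 21/23, 1]
j=0: u_0=17/100 ∈ [0, 6/23) → index 1
j=1: u_1=37/100 ∈ [6/23, 12/23) → index 2
j=2: u_2=57/100 ∈ [12/23, 21/23) → index 3
j=3: u_3=77/100 ∈ [12/23, 21/23) → index 3
j=4: u_4=97/100 ∈ [21/23, 1) → index 4

1 2 3 3 4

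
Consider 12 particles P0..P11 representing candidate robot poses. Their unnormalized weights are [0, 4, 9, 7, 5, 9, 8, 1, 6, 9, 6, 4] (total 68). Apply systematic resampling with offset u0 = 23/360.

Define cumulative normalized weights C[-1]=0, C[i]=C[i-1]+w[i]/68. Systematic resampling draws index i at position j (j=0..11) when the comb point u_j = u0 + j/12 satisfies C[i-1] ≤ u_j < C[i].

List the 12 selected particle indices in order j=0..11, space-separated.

C = [0, 1/17, 13/68, 5/17, 25/68, 1/2, 21/34, 43/68, 49/68, 29/34, 16/17, 1]
j=0: u_0=23/360 ∈ [1/17, 13/68) → index 2
j=1: u_1=53/360 ∈ [1/17, 13/68) → index 2
j=2: u_2=83/360 ∈ [13/68, 5/17) → index 3
j=3: u_3=113/360 ∈ [5/17, 25/68) → index 4
j=4: u_4=143/360 ∈ [25/68, 1/2) → index 5
j=5: u_5=173/360 ∈ [25/68, 1/2) → index 5
j=6: u_6=203/360 ∈ [1/2, 21/34) → index 6
j=7: u_7=233/360 ∈ [43/68, 49/68) → index 8
j=8: u_8=263/360 ∈ [49/68, 29/34) → index 9
j=9: u_9=293/360 ∈ [49/68, 29/34) → index 9
j=10: u_10=323/360 ∈ [29/34, 16/17) → index 10
j=11: u_11=353/360 ∈ [16/17, 1) → index 11

2 2 3 4 5 5 6 8 9 9 10 11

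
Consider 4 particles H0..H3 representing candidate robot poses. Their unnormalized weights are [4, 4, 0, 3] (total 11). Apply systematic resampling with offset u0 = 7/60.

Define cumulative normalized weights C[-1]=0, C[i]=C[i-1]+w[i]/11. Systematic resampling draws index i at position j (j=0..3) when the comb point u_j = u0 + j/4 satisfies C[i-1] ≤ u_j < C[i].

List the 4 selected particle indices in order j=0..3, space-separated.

C = [4/11, 8/11, 8/11, 1]
j=0: u_0=7/60 ∈ [0, 4/11) → index 0
j=1: u_1=11/30 ∈ [4/11, 8/11) → index 1
j=2: u_2=37/60 ∈ [4/11, 8/11) → index 1
j=3: u_3=13/15 ∈ [8/11, 1) → index 3

0 1 1 3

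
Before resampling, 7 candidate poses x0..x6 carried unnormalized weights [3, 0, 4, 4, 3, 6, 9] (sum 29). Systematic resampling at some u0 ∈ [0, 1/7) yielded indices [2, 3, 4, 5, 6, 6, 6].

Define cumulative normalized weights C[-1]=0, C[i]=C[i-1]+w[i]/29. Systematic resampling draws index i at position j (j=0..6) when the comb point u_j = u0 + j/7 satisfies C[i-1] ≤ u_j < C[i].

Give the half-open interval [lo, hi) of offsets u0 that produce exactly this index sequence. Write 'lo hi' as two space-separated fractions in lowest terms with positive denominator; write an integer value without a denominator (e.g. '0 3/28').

C = [3/29, 3/29, 7/29, 11/29, 14/29, 20/29, 1]
j=0 picked index 2: u0 ∈ [3/29, 7/29)
j=1 picked index 3: u0 ∈ [20/203, 48/203)
j=2 picked index 4: u0 ∈ [19/203, 40/203)
j=3 picked index 5: u0 ∈ [11/203, 53/203)
j=4 picked index 6: u0 ∈ [24/203, 3/7)
j=5 picked index 6: u0 ∈ [-5/203, 2/7)
j=6 picked index 6: u0 ∈ [-34/203, 1/7)
intersection: [24/203, 1/7)

24/203 1/7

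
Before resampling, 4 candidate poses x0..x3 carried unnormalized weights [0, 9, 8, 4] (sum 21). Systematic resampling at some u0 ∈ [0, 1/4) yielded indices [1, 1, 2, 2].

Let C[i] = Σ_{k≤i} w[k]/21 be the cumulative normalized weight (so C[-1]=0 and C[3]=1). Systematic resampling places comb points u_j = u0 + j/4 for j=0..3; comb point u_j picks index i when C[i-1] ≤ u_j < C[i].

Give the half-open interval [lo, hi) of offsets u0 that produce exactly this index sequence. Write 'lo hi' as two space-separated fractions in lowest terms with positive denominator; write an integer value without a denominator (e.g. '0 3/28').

0 5/84

C = [0, 3/7, 17/21, 1]
j=0 picked index 1: u0 ∈ [0, 3/7)
j=1 picked index 1: u0 ∈ [-1/4, 5/28)
j=2 picked index 2: u0 ∈ [-1/14, 13/42)
j=3 picked index 2: u0 ∈ [-9/28, 5/84)
intersection: [0, 5/84)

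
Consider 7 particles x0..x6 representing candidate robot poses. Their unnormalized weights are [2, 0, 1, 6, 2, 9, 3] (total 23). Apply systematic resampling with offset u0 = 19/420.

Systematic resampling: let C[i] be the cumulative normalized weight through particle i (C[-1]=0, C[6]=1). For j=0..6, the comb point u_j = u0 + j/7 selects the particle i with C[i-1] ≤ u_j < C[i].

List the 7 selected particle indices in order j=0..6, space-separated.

C = [2/23, 2/23, 3/23, 9/23, 11/23, 20/23, 1]
j=0: u_0=19/420 ∈ [0, 2/23) → index 0
j=1: u_1=79/420 ∈ [3/23, 9/23) → index 3
j=2: u_2=139/420 ∈ [3/23, 9/23) → index 3
j=3: u_3=199/420 ∈ [9/23, 11/23) → index 4
j=4: u_4=37/60 ∈ [11/23, 20/23) → index 5
j=5: u_5=319/420 ∈ [11/23, 20/23) → index 5
j=6: u_6=379/420 ∈ [20/23, 1) → index 6

0 3 3 4 5 5 6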